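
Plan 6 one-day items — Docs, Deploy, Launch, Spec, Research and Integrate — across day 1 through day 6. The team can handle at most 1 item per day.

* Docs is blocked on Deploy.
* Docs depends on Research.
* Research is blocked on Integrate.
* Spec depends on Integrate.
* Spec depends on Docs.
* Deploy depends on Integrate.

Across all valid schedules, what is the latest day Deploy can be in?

day 4

Precedence pushes Deploy to at least day 2; downstream work caps Deploy at day 4.
Deploy at day 4 is achievable: Spec in day 6, Deploy in day 4, Integrate in day 1, Launch in day 3, Research in day 2, Docs in day 5.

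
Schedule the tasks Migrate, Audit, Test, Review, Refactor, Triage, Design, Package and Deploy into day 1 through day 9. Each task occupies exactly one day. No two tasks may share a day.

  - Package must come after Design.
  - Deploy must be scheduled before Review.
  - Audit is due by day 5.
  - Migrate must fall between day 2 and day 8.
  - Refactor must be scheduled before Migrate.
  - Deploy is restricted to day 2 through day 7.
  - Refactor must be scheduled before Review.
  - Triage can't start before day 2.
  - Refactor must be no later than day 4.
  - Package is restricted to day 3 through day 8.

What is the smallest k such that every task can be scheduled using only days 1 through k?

9

The precedence chain requires at least 2 distinct days.
With at most 1 per day and 9 tasks, at least 9 days are needed.
Package can't be placed before day 3, so the schedule must run through at least day 3.
9 works (last occupied day: day 9): for example Deploy in day 5, Audit in day 2, Triage in day 7, Design in day 3, Package in day 4, Migrate in day 6, Review in day 8, Test in day 9, Refactor in day 1.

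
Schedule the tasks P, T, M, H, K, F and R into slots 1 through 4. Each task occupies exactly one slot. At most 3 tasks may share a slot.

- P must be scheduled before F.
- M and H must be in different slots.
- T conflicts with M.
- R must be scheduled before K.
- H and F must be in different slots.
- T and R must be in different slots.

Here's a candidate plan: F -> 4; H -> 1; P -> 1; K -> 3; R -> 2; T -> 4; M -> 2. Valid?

T and R must be in different slots — holds.
At most 3 tasks may share a slot — holds.
H and F must be in different slots — holds.
P must be scheduled before F — holds.
T conflicts with M — holds.
M and H must be in different slots — holds.
R must be scheduled before K — holds.

Yes, all constraints hold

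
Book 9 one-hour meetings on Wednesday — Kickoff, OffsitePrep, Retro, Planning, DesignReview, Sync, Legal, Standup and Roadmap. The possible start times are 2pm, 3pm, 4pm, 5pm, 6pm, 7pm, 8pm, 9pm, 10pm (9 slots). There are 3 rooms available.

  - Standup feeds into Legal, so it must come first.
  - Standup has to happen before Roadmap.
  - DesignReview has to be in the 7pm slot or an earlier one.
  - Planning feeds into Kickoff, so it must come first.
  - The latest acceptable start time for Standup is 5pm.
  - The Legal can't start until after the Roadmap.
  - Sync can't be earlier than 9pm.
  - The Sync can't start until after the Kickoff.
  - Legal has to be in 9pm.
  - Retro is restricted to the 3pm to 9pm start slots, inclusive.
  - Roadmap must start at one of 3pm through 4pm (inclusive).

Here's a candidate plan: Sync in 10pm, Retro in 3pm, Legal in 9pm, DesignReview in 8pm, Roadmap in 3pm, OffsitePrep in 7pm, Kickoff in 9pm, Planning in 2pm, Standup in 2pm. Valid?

Invalid. DesignReview has to be in the 7pm slot or an earlier one.

Planning feeds into Kickoff, so it must come first — holds.
The Sync can't start until after the Kickoff — holds.
Sync can't be earlier than 9pm — holds.
DesignReview has to be in the 7pm slot or an earlier one — violated.
Roadmap must start at one of 3pm through 4pm (inclusive) — holds.
Standup has to happen before Roadmap — holds.
The latest acceptable start time for Standup is 5pm — holds.
Legal has to be in 9pm — holds.
There are 3 rooms available — holds.
Retro is restricted to the 3pm to 9pm start slots, inclusive — holds.
The Legal can't start until after the Roadmap — holds.
Standup feeds into Legal, so it must come first — holds.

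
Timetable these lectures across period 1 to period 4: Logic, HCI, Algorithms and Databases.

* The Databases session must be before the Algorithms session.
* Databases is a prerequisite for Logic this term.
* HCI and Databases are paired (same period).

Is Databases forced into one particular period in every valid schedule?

Databases can be period 1 (e.g. Algorithms in period 2, Logic in period 2, Databases in period 1, HCI in period 1) or period 2 (e.g. Algorithms=period 3, Databases=period 2, Logic=period 3, HCI=period 2).

No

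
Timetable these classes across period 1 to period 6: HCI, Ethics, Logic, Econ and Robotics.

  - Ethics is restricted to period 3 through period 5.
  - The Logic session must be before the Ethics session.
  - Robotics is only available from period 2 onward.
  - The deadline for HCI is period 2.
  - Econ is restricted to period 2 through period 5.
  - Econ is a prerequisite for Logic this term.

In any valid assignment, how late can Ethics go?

period 5

Ethics is available from period 3; precedence pushes Ethics to at least period 4; Ethics's own window allows nothing later than period 5.
Ethics at period 5 is achievable: Ethics in period 5; HCI in period 1; Robotics in period 2; Econ in period 2; Logic in period 3.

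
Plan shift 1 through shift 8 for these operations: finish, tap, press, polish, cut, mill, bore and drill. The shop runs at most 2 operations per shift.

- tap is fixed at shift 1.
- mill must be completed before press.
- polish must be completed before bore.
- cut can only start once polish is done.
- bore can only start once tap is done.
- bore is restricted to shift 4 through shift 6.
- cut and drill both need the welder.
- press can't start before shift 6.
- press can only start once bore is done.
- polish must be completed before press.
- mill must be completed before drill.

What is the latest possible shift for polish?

shift 5

Downstream work caps polish at shift 5.
polish at shift 5 is achievable: bore in shift 6, press in shift 7, finish in shift 2, tap in shift 1, cut in shift 6, drill in shift 2, polish in shift 5, mill in shift 1.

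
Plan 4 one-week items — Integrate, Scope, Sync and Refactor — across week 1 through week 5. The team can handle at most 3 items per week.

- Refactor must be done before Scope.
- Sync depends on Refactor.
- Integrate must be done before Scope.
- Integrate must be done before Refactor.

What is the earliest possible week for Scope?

Precedence pushes Scope to at least week 3.
Scope at week 3 is achievable: Refactor=week 2; Sync=week 3; Scope=week 3; Integrate=week 1.

week 3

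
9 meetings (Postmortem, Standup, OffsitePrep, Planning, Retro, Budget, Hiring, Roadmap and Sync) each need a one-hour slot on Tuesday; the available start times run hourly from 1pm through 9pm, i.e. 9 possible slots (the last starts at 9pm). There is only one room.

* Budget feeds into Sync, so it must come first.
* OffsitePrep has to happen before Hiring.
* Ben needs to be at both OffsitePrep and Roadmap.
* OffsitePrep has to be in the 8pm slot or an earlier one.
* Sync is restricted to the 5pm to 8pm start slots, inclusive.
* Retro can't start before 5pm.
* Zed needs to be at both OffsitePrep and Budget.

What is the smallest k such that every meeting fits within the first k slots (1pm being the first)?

9

The precedence chain requires at least 2 distinct slots.
With at most 1 per slot and 9 meetings, at least 9 slots are needed.
Retro can't be placed before 5pm — that is slot 5 counting from 1pm — so the schedule must run through at least 5 slots.
9 works (last occupied slot: 9pm): for example Standup -> 7pm; Retro -> 6pm; Planning -> 8pm; OffsitePrep -> 1pm; Postmortem -> 4pm; Roadmap -> 9pm; Budget -> 2pm; Hiring -> 3pm; Sync -> 5pm.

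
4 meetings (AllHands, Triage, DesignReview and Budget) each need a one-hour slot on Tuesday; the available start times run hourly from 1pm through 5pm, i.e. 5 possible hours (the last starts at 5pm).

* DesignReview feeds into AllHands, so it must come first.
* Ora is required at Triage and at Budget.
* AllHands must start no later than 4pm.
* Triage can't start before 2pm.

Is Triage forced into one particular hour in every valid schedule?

Triage can be 2pm (e.g. Budget in 1pm; AllHands in 2pm; Triage in 2pm; DesignReview in 1pm) or 3pm (e.g. Triage in 3pm, DesignReview in 1pm, AllHands in 2pm, Budget in 1pm).

No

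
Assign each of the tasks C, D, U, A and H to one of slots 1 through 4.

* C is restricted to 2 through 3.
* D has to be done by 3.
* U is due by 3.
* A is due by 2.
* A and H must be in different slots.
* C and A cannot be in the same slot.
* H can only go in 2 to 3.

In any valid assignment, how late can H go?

H is available from 2; H's own window allows nothing later than 3.
H at 3 is achievable: D -> 1, U -> 1, A -> 1, C -> 2, H -> 3.

3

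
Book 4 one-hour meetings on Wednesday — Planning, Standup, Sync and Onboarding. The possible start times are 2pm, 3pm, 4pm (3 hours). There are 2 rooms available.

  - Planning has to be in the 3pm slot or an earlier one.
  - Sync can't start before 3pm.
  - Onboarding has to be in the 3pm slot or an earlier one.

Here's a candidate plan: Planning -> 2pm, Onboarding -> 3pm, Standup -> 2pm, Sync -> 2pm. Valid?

No — it violates: Sync can't start before 3pm

Sync can't start before 3pm — violated.
There are 2 rooms available — violated.
Onboarding has to be in the 3pm slot or an earlier one — holds.
Planning has to be in the 3pm slot or an earlier one — holds.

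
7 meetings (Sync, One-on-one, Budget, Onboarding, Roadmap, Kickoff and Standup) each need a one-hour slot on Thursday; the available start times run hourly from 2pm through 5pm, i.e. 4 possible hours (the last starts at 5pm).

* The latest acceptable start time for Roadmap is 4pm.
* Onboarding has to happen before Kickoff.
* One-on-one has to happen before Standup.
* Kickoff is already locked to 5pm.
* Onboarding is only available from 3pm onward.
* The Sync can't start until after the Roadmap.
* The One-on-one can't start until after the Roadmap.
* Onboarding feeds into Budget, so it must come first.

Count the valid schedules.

Splitting on Sync: it can be 3pm (9), 4pm (12), 5pm (12). Listing each branch's schedules as (One-on-one, Budget, Onboarding, Roadmap, Kickoff, Standup):
Sync=3pm: (3pm,4pm,3pm,2pm,5pm,4pm) (3pm,4pm,3pm,2pm,5pm,5pm) (3pm,5pm,3pm,2pm,5pm,4pm) (3pm,5pm,3pm,2pm,5pm,5pm) (3pm,5pm,4pm,2pm,5pm,4pm) (3pm,5pm,4pm,2pm,5pm,5pm) (4pm,4pm,3pm,2pm,5pm,5pm) (4pm,5pm,3pm,2pm,5pm,5pm) (4pm,5pm,4pm,2pm,5pm,5pm) — 9.
Sync=4pm: (3pm,4pm,3pm,2pm,5pm,4pm) (3pm,4pm,3pm,2pm,5pm,5pm) (3pm,5pm,3pm,2pm,5pm,4pm) (3pm,5pm,3pm,2pm,5pm,5pm) (3pm,5pm,4pm,2pm,5pm,4pm) (3pm,5pm,4pm,2pm,5pm,5pm) (4pm,4pm,3pm,2pm,5pm,5pm) (4pm,4pm,3pm,3pm,5pm,5pm) (4pm,5pm,3pm,2pm,5pm,5pm) (4pm,5pm,3pm,3pm,5pm,5pm) (4pm,5pm,4pm,2pm,5pm,5pm) (4pm,5pm,4pm,3pm,5pm,5pm) — 12.
Sync=5pm: (3pm,4pm,3pm,2pm,5pm,4pm) (3pm,4pm,3pm,2pm,5pm,5pm) (3pm,5pm,3pm,2pm,5pm,4pm) (3pm,5pm,3pm,2pm,5pm,5pm) (3pm,5pm,4pm,2pm,5pm,4pm) (3pm,5pm,4pm,2pm,5pm,5pm) (4pm,4pm,3pm,2pm,5pm,5pm) (4pm,4pm,3pm,3pm,5pm,5pm) (4pm,5pm,3pm,2pm,5pm,5pm) (4pm,5pm,3pm,3pm,5pm,5pm) (4pm,5pm,4pm,2pm,5pm,5pm) (4pm,5pm,4pm,3pm,5pm,5pm) — 12.
Summing: 9 + 12 + 12 = 33.

33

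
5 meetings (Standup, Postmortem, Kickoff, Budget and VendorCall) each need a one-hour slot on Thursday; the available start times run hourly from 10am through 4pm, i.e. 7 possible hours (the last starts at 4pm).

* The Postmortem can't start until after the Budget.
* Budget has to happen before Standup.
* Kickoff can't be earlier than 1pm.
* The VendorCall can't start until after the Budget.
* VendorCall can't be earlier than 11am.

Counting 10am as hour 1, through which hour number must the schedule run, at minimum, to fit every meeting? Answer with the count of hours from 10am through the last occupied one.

The precedence chain requires at least 2 distinct hours.
Kickoff can't be placed before 1pm — that is hour 4 counting from 10am — so the schedule must run through at least 4 hours.
4 works (last occupied hour: 1pm): for example VendorCall=11am; Standup=11am; Postmortem=11am; Kickoff=1pm; Budget=10am.

4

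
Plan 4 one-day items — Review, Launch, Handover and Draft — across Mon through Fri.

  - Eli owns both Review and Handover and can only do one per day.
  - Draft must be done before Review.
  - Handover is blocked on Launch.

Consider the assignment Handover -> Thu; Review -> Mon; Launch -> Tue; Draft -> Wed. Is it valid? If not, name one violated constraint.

Handover is blocked on Launch — holds.
Eli owns both Review and Handover and can only do one per day — holds.
Draft must be done before Review — violated.

No — it violates: Draft must be done before Review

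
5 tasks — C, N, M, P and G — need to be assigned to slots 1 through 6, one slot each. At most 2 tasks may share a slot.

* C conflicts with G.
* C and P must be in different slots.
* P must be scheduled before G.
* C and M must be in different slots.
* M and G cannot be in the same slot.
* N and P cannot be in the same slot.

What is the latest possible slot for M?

6

M at 6 is achievable: M in 6; N in 2; C in 3; P in 1; G in 2.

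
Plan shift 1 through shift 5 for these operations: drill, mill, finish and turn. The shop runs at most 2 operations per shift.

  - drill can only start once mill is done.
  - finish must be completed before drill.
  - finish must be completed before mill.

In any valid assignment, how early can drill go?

Precedence pushes drill to at least shift 3.
drill at shift 3 is achievable: finish in shift 1; turn in shift 1; drill in shift 3; mill in shift 2.

shift 3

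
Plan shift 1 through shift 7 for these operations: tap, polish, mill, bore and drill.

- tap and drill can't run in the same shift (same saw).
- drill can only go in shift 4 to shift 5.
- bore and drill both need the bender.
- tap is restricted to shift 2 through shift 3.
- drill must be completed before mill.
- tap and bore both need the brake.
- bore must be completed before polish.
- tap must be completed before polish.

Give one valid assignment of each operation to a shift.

polish -> shift 3; tap -> shift 2; drill -> shift 4; mill -> shift 5; bore -> shift 1

Checking: bore(shift 1) before polish(shift 3); drill(shift 4) before mill(shift 5); tap(shift 2) before polish(shift 3); bore(shift 1) != drill(shift 4); tap(shift 2) != bore(shift 1); tap(shift 2) != drill(shift 4); drill=shift 4 in [shift 4,shift 5]; tap=shift 2 in [shift 2,shift 3].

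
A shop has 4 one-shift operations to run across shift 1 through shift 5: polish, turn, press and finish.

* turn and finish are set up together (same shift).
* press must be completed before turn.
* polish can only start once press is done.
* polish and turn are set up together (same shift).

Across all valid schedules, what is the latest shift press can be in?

shift 4

Downstream work caps press at shift 4.
press at shift 4 is achievable: finish=shift 5; turn=shift 5; press=shift 4; polish=shift 5.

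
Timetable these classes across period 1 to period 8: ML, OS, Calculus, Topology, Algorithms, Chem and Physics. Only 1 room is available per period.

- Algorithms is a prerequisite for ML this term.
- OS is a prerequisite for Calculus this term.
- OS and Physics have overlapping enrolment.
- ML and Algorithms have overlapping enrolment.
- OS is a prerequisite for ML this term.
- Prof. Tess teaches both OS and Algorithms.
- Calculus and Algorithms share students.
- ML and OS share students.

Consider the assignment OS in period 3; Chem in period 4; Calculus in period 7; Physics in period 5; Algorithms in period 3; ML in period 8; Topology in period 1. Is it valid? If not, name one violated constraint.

ML and OS share students — holds.
Only 1 room is available per period — violated.
Calculus and Algorithms share students — holds.
Algorithms is a prerequisite for ML this term — holds.
OS is a prerequisite for ML this term — holds.
OS is a prerequisite for Calculus this term — holds.
Prof. Tess teaches both OS and Algorithms — violated.
OS and Physics have overlapping enrolment — holds.
ML and Algorithms have overlapping enrolment — holds.

Invalid. Prof. Tess teaches both OS and Algorithms.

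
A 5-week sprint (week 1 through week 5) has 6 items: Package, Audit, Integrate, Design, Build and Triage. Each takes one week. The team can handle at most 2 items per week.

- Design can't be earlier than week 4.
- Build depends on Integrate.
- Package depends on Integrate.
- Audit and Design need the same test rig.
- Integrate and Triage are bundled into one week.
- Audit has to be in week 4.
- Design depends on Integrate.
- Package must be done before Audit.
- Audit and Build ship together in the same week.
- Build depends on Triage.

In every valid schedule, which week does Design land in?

week 5

Design's window is week 4–week 5.
Audit is fixed at week 4, and Design can't share a week with Audit.
So Design must be week 5.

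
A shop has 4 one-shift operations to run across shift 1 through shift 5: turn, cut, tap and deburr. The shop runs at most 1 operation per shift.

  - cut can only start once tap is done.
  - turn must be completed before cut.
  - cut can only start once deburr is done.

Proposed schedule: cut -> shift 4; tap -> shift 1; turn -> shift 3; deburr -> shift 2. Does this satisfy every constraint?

cut can only start once tap is done — holds.
cut can only start once deburr is done — holds.
turn must be completed before cut — holds.
The shop runs at most 1 operation per shift — holds.

Yes, all constraints hold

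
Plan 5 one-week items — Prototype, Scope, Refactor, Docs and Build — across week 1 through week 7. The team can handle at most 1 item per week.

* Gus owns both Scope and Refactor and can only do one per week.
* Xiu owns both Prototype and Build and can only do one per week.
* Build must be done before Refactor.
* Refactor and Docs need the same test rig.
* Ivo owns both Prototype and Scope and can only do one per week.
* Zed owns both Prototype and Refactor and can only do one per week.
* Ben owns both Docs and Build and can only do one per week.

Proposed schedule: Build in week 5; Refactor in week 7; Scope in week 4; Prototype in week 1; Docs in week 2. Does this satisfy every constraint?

Yes

Refactor and Docs need the same test rig — holds.
Zed owns both Prototype and Refactor and can only do one per week — holds.
Xiu owns both Prototype and Build and can only do one per week — holds.
Ivo owns both Prototype and Scope and can only do one per week — holds.
The team can handle at most 1 item per week — holds.
Gus owns both Scope and Refactor and can only do one per week — holds.
Ben owns both Docs and Build and can only do one per week — holds.
Build must be done before Refactor — holds.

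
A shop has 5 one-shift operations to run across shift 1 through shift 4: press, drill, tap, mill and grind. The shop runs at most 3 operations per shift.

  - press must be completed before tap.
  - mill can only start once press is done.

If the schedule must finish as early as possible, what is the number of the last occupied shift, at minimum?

2

The precedence chain requires at least 2 distinct shifts.
With at most 3 per shift and 5 operations, at least 2 shifts are needed.
2 works (last occupied shift: shift 2): for example press -> shift 1; drill -> shift 1; tap -> shift 2; mill -> shift 2; grind -> shift 1.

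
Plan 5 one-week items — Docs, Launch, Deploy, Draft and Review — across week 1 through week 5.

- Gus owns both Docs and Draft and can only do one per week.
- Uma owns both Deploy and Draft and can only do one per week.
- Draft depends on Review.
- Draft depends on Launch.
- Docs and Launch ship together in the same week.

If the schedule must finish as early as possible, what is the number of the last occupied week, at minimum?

The precedence chain requires at least 2 distinct weeks.
2 works (last occupied week: week 2): for example Docs in week 1; Draft in week 2; Review in week 1; Deploy in week 1; Launch in week 1.

week 2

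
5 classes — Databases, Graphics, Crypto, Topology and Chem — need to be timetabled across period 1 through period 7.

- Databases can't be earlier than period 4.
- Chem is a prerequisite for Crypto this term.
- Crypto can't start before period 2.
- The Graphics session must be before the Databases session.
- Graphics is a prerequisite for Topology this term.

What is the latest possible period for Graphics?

period 6

Downstream work caps Graphics at period 6.
Graphics at period 6 is achievable: Graphics=period 6; Databases=period 7; Topology=period 7; Chem=period 1; Crypto=period 2.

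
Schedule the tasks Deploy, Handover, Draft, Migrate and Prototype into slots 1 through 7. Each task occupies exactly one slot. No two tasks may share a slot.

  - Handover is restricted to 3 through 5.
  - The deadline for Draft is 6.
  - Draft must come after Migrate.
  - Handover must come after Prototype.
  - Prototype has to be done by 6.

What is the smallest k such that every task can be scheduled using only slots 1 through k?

The precedence chain requires at least 2 distinct slots.
With at most 1 per slot and 5 tasks, at least 5 slots are needed.
Handover can't be placed before 3, so the schedule must run through at least slot 3.
5 works (last occupied slot: 5): for example Deploy=5, Prototype=2, Handover=3, Migrate=1, Draft=4.

5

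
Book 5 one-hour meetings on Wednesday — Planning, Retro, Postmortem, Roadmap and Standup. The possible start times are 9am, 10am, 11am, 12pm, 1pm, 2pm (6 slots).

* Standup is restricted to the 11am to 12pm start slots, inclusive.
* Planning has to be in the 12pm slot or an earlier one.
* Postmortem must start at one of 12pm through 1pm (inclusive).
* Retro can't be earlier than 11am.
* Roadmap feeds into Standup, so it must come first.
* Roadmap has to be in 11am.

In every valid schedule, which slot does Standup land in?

Standup is available from 11am; precedence pushes Standup to at least 12pm; Standup's own window allows nothing later than 12pm.
So Standup is pinned to 12pm.

12pm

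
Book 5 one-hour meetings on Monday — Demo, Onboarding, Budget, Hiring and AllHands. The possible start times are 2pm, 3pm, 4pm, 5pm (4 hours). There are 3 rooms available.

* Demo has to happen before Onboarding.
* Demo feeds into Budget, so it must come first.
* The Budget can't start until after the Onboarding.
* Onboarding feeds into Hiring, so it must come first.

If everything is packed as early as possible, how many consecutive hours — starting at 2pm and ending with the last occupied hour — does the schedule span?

The precedence chain requires at least 3 distinct hours.
With at most 3 per hour and 5 meetings, at least 2 hours are needed.
3 works (last occupied hour: 4pm): for example Demo -> 2pm, Hiring -> 4pm, AllHands -> 2pm, Budget -> 4pm, Onboarding -> 3pm.

3 hours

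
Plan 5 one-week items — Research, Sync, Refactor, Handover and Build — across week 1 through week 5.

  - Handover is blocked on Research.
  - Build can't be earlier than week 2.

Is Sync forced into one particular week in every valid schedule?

Sync can be week 1 (e.g. Refactor -> week 1; Sync -> week 1; Handover -> week 2; Build -> week 2; Research -> week 1) or week 2 (e.g. Research=week 1, Build=week 2, Handover=week 2, Sync=week 2, Refactor=week 1).

No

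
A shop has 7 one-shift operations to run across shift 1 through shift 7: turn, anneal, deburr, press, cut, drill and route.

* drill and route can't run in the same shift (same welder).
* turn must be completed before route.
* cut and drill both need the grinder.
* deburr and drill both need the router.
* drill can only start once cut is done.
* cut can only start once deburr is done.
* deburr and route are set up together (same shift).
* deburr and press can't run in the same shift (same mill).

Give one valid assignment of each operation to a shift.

anneal -> shift 1, drill -> shift 4, press -> shift 1, cut -> shift 3, route -> shift 2, turn -> shift 1, deburr -> shift 2

Checking: deburr(shift 2) before cut(shift 3); turn(shift 1) before route(shift 2); cut(shift 3) before drill(shift 4); cut(shift 3) != drill(shift 4); deburr(shift 2) != press(shift 1); drill(shift 4) != route(shift 2); deburr(shift 2) != drill(shift 4); deburr = route = shift 2.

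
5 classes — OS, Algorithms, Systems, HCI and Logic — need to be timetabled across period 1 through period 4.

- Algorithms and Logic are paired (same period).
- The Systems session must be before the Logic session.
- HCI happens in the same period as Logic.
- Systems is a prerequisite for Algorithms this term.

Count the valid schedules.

24

Splitting on OS: it can be period 1 (6), period 2 (6), period 3 (6), period 4 (6). Listing each branch's schedules as (Algorithms, Systems, HCI, Logic) by period number:
OS=period 1: (2,1,2,2) (3,1,3,3) (3,2,3,3) (4,1,4,4) (4,2,4,4) (4,3,4,4) — 6.
OS=period 2: (2,1,2,2) (3,1,3,3) (3,2,3,3) (4,1,4,4) (4,2,4,4) (4,3,4,4) — 6.
OS=period 3: (2,1,2,2) (3,1,3,3) (3,2,3,3) (4,1,4,4) (4,2,4,4) (4,3,4,4) — 6.
OS=period 4: (2,1,2,2) (3,1,3,3) (3,2,3,3) (4,1,4,4) (4,2,4,4) (4,3,4,4) — 6.
Summing: 6 + 6 + 6 + 6 = 24.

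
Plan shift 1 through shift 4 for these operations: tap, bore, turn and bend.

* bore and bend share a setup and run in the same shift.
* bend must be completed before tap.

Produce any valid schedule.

tap -> shift 2; bore -> shift 1; turn -> shift 1; bend -> shift 1

Checking: bend(shift 1) before tap(shift 2); bore = bend = shift 1.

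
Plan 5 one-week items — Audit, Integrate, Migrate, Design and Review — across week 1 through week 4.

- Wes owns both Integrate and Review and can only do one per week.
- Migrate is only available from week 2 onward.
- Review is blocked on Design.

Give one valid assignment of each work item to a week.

Design in week 1; Review in week 2; Integrate in week 1; Audit in week 1; Migrate in week 2

Checking: Design(week 1) before Review(week 2); Integrate(week 1) != Review(week 2); Migrate=week 2 in [week 2,week 4].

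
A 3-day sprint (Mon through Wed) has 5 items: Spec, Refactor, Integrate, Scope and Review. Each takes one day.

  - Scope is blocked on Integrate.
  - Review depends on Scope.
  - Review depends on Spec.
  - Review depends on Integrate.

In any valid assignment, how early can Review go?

Precedence pushes Review to at least Wed.
Review at Wed is achievable: Spec=Mon, Refactor=Mon, Review=Wed, Scope=Tue, Integrate=Mon.

Wed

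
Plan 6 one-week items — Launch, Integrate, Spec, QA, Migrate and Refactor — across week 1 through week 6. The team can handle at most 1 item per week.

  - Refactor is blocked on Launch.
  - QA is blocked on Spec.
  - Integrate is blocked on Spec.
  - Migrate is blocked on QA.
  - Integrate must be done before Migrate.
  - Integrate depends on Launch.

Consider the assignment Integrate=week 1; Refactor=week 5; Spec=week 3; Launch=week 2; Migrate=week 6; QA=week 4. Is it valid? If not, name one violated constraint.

No — it violates: Integrate is blocked on Spec

Migrate is blocked on QA — holds.
The team can handle at most 1 item per week — holds.
Integrate depends on Launch — violated.
Integrate is blocked on Spec — violated.
Integrate must be done before Migrate — holds.
Refactor is blocked on Launch — holds.
QA is blocked on Spec — holds.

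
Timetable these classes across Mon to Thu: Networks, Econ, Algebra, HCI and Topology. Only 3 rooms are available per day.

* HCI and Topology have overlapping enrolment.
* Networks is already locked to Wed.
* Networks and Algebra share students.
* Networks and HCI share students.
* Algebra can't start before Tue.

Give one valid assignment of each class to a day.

Topology -> Tue; Algebra -> Tue; Econ -> Mon; Networks -> Wed; HCI -> Mon

Checking: HCI(Mon) != Topology(Tue); Networks(Wed) != HCI(Mon); Networks(Wed) != Algebra(Tue); Networks=Wed in [Wed,Wed]; Algebra=Tue in [Tue,Thu]; max 2 per day (cap 3).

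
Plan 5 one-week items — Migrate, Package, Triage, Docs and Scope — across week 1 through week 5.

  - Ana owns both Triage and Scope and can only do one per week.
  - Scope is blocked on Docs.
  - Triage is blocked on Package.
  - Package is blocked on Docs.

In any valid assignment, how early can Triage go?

Precedence pushes Triage to at least week 3.
Triage at week 3 is achievable: Migrate=week 1, Scope=week 2, Triage=week 3, Package=week 2, Docs=week 1.

week 3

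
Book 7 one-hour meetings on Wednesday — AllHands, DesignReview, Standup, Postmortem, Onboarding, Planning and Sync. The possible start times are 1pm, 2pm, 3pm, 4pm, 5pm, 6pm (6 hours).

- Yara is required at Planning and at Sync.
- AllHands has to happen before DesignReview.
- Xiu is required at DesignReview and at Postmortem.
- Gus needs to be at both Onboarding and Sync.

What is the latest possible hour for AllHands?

Downstream work caps AllHands at 5pm.
AllHands at 5pm is achievable: Standup in 1pm, AllHands in 5pm, Postmortem in 1pm, Onboarding in 1pm, Sync in 2pm, DesignReview in 6pm, Planning in 1pm.

5pm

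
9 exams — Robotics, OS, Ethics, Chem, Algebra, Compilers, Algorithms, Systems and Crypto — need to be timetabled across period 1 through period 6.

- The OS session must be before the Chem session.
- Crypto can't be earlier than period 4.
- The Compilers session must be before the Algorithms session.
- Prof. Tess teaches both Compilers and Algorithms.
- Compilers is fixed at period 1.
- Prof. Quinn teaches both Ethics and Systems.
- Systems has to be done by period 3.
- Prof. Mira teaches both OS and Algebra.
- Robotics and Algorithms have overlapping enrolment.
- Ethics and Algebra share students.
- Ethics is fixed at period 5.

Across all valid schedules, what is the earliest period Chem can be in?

period 2

Precedence pushes Chem to at least period 2.
Chem at period 2 is achievable: Robotics -> period 1, OS -> period 1, Algorithms -> period 2, Compilers -> period 1, Ethics -> period 5, Systems -> period 1, Algebra -> period 2, Crypto -> period 4, Chem -> period 2.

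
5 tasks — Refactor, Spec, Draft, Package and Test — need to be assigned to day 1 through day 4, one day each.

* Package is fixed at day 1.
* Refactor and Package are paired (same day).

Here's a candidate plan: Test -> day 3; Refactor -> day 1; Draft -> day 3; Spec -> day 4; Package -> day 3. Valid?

Invalid. Package is fixed at day 1.

Refactor and Package are paired (same day) — violated.
Package is fixed at day 1 — violated.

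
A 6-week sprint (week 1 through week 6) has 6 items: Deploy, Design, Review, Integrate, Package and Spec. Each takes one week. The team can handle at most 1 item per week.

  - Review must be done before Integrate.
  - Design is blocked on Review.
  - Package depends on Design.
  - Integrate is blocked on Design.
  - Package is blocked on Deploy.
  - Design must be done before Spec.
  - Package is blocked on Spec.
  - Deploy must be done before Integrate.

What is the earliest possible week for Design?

Precedence pushes Design to at least week 2; downstream work caps Design at week 4.
Design at week 2 is achievable: Spec -> week 5, Design -> week 2, Package -> week 6, Review -> week 1, Integrate -> week 4, Deploy -> week 3.

week 2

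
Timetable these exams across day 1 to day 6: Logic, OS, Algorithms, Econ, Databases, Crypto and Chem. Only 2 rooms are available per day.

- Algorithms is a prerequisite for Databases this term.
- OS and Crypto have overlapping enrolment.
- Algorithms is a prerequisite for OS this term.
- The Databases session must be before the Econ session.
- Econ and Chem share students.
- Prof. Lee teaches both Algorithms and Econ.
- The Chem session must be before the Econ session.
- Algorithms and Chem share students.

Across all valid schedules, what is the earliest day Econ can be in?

day 3

Precedence pushes Econ to at least day 3.
Econ at day 3 is achievable: Econ=day 3, Chem=day 2, OS=day 3, Crypto=day 4, Logic=day 1, Algorithms=day 1, Databases=day 2.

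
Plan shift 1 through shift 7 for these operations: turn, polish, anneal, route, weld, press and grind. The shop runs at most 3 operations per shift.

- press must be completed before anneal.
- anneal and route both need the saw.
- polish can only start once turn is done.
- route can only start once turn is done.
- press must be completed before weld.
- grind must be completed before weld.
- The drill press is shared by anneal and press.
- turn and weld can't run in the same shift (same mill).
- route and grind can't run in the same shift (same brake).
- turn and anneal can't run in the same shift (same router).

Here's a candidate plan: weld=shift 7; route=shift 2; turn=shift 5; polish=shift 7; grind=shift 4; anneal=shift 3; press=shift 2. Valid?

No — it violates: route can only start once turn is done

grind must be completed before weld — holds.
anneal and route both need the saw — holds.
turn and anneal can't run in the same shift (same router) — holds.
turn and weld can't run in the same shift (same mill) — holds.
press must be completed before anneal — holds.
route can only start once turn is done — violated.
The shop runs at most 3 operations per shift — holds.
polish can only start once turn is done — holds.
route and grind can't run in the same shift (same brake) — holds.
press must be completed before weld — holds.
The drill press is shared by anneal and press — holds.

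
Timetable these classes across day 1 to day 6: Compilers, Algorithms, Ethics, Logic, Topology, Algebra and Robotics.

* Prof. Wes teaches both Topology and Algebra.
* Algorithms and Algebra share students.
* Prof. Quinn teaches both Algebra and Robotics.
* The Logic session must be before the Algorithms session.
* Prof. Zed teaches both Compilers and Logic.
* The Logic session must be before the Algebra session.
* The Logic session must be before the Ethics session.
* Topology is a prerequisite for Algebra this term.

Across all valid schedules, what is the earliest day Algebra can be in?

day 2

Precedence pushes Algebra to at least day 2.
Algebra at day 2 is achievable: Algebra -> day 2, Topology -> day 1, Compilers -> day 2, Robotics -> day 1, Ethics -> day 2, Logic -> day 1, Algorithms -> day 3.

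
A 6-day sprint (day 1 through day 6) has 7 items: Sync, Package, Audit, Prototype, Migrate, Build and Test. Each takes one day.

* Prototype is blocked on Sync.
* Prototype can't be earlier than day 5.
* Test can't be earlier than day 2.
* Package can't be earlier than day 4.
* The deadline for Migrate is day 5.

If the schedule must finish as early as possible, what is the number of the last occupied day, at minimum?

The precedence chain requires at least 2 distinct days.
Prototype can't be placed before day 5, so the schedule must run through at least day 5.
5 works (last occupied day: day 5): for example Test=day 2, Build=day 1, Sync=day 1, Prototype=day 5, Package=day 4, Migrate=day 1, Audit=day 1.

day 5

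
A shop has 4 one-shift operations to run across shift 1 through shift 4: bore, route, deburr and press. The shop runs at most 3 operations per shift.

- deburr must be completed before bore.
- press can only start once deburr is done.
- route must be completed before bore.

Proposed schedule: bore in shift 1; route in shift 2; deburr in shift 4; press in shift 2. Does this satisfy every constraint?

Invalid. deburr must be completed before bore.

The shop runs at most 3 operations per shift — holds.
press can only start once deburr is done — violated.
route must be completed before bore — violated.
deburr must be completed before bore — violated.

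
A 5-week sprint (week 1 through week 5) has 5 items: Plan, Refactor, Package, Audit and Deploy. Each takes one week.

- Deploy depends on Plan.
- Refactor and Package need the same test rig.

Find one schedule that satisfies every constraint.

Refactor in week 1; Plan in week 1; Package in week 2; Audit in week 1; Deploy in week 2

Checking: Plan(week 1) before Deploy(week 2); Refactor(week 1) != Package(week 2).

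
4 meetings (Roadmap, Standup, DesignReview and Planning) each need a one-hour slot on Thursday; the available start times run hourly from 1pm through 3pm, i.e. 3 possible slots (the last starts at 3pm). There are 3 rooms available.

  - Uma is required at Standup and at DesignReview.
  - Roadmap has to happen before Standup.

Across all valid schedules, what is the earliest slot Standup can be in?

Precedence pushes Standup to at least 2pm.
Standup at 2pm is achievable: Planning -> 1pm; Roadmap -> 1pm; DesignReview -> 1pm; Standup -> 2pm.

2pm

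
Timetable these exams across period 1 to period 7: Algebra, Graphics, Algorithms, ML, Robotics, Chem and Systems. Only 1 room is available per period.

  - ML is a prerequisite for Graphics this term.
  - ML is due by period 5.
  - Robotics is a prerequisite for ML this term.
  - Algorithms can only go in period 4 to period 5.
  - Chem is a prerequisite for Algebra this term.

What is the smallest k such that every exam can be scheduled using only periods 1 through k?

The precedence chain requires at least 3 distinct periods.
With at most 1 per period and 7 exams, at least 7 periods are needed.
Algorithms can't be placed before period 4, so the schedule must run through at least period 4.
7 works (last occupied period: period 7): for example Graphics=period 6; Algebra=period 5; Chem=period 3; Algorithms=period 4; Robotics=period 1; ML=period 2; Systems=period 7.

7 periods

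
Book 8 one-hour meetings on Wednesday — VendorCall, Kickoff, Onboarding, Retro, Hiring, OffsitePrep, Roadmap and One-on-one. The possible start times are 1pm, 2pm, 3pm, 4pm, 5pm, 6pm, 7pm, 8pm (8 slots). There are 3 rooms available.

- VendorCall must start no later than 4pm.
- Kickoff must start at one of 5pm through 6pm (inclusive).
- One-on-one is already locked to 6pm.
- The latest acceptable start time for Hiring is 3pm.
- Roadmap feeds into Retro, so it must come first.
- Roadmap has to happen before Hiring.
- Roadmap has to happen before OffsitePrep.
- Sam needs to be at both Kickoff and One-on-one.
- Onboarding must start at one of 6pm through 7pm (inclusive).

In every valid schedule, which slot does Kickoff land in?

5pm

Kickoff's window is 5pm–6pm.
One-on-one is fixed at 6pm, and Kickoff can't share a slot with One-on-one.
So Kickoff must be 5pm.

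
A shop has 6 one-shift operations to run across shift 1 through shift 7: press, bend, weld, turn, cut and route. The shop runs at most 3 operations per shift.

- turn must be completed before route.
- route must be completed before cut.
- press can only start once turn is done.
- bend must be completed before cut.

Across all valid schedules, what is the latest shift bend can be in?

Downstream work caps bend at shift 6.
bend at shift 6 is achievable: cut=shift 7, route=shift 2, bend=shift 6, weld=shift 1, press=shift 2, turn=shift 1.

shift 6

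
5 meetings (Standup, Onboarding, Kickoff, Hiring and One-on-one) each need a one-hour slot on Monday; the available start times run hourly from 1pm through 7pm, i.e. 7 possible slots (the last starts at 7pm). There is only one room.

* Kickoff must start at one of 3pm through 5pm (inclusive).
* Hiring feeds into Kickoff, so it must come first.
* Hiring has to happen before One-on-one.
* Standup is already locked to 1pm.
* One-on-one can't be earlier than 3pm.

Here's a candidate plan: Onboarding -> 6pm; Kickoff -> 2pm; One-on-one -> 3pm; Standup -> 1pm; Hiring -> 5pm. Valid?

Kickoff must start at one of 3pm through 5pm (inclusive) — violated.
There is only one room — holds.
Hiring feeds into Kickoff, so it must come first — violated.
Hiring has to happen before One-on-one — violated.
Standup is already locked to 1pm — holds.
One-on-one can't be earlier than 3pm — holds.

Invalid. Hiring feeds into Kickoff, so it must come first.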